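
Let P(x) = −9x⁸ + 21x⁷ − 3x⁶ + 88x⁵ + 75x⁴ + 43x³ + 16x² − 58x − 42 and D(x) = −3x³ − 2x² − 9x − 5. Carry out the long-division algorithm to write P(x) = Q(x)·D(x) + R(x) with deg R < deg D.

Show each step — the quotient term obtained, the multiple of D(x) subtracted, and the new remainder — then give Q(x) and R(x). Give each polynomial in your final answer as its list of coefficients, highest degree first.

Q = [3, -9, -2, -6, 0, 7]; R = [5, -7]

Step 1: lead(−9x⁸ + 21x⁷ − 3x⁶ + 88x⁵ + 75x⁴ + 43x³ + 16x² − 58x − 42) ÷ lead(D) = −9x⁸ ÷ −3x³ = 3x⁵. Subtract (3x⁵)·D = −9x⁸ − 6x⁷ − 27x⁶ − 15x⁵. Remainder: 27x⁷ + 24x⁶ + 103x⁵ + 75x⁴ + 43x³ + 16x² − 58x − 42.
Step 2: lead(27x⁷ + 24x⁶ + 103x⁵ + 75x⁴ + 43x³ + 16x² − 58x − 42) ÷ lead(D) = 27x⁷ ÷ −3x³ = −9x⁴. Subtract (−9x⁴)·D = 27x⁷ + 18x⁶ + 81x⁵ + 45x⁴. Remainder: 6x⁶ + 22x⁵ + 30x⁴ + 43x³ + 16x² − 58x − 42.
Step 3: lead(6x⁶ + 22x⁵ + 30x⁴ + 43x³ + 16x² − 58x − 42) ÷ lead(D) = 6x⁶ ÷ −3x³ = −2x³. Subtract (−2x³)·D = 6x⁶ + 4x⁵ + 18x⁴ + 10x³. Remainder: 18x⁵ + 12x⁴ + 33x³ + 16x² − 58x − 42.
Step 4: lead(18x⁵ + 12x⁴ + 33x³ + 16x² − 58x − 42) ÷ lead(D) = 18x⁵ ÷ −3x³ = −6x². Subtract (−6x²)·D = 18x⁵ + 12x⁴ + 54x³ + 30x². Remainder: −21x³ − 14x² − 58x − 42.
Step 5: lead(−21x³ − 14x² − 58x − 42) ÷ lead(D) = −21x³ ÷ −3x³ = 7. Subtract (7)·D = −21x³ − 14x² − 63x − 35. Remainder: 5x − 7.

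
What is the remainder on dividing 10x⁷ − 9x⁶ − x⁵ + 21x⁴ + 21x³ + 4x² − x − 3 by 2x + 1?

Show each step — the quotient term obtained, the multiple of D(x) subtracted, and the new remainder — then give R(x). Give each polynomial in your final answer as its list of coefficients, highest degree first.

Step 1: lead(10x⁷ − 9x⁶ − x⁵ + 21x⁴ + 21x³ + 4x² − x − 3) ÷ lead(D) = 10x⁷ ÷ 2x = 5x⁶. Subtract (5x⁶)·D = 10x⁷ + 5x⁶. Remainder: −14x⁶ − x⁵ + 21x⁴ + 21x³ + 4x² − x − 3.
Step 2: lead(−14x⁶ − x⁵ + 21x⁴ + 21x³ + 4x² − x − 3) ÷ lead(D) = −14x⁶ ÷ 2x = −7x⁵. Subtract (−7x⁵)·D = −14x⁶ − 7x⁵. Remainder: 6x⁵ + 21x⁴ + 21x³ + 4x² − x − 3.
Step 3: lead(6x⁵ + 21x⁴ + 21x³ + 4x² − x − 3) ÷ lead(D) = 6x⁵ ÷ 2x = 3x⁴. Subtract (3x⁴)·D = 6x⁵ + 3x⁴. Remainder: 18x⁴ + 21x³ + 4x² − x − 3.
Step 4: lead(18x⁴ + 21x³ + 4x² − x − 3) ÷ lead(D) = 18x⁴ ÷ 2x = 9x³. Subtract (9x³)·D = 18x⁴ + 9x³. Remainder: 12x³ + 4x² − x − 3.
Step 5: lead(12x³ + 4x² − x − 3) ÷ lead(D) = 12x³ ÷ 2x = 6x². Subtract (6x²)·D = 12x³ + 6x². Remainder: −2x² − x − 3.
Step 6: lead(−2x² − x − 3) ÷ lead(D) = −2x² ÷ 2x = −x. Subtract (−x)·D = −2x² − x. Remainder: −3.

R = [-3]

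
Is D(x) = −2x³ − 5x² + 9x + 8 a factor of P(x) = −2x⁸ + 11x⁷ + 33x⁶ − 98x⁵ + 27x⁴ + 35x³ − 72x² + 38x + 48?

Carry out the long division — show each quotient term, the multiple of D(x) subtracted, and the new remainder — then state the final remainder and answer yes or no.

Step 1: lead(−2x⁸ + 11x⁷ + 33x⁶ − 98x⁵ + 27x⁴ + 35x³ − 72x² + 38x + 48) ÷ lead(D) = −2x⁸ ÷ −2x³ = x⁵. Subtract (x⁵)·D = −2x⁸ − 5x⁷ + 9x⁶ + 8x⁵. Remainder: 16x⁷ + 24x⁶ − 106x⁵ + 27x⁴ + 35x³ − 72x² + 38x + 48.
Step 2: lead(16x⁷ + 24x⁶ − 106x⁵ + 27x⁴ + 35x³ − 72x² + 38x + 48) ÷ lead(D) = 16x⁷ ÷ −2x³ = −8x⁴. Subtract (−8x⁴)·D = 16x⁷ + 40x⁶ − 72x⁵ − 64x⁴. Remainder: −16x⁶ − 34x⁵ + 91x⁴ + 35x³ − 72x² + 38x + 48.
Step 3: lead(−16x⁶ − 34x⁵ + 91x⁴ + 35x³ − 72x² + 38x + 48) ÷ lead(D) = −16x⁶ ÷ −2x³ = 8x³. Subtract (8x³)·D = −16x⁶ − 40x⁵ + 72x⁴ + 64x³. Remainder: 6x⁵ + 19x⁴ − 29x³ − 72x² + 38x + 48.
Step 4: lead(6x⁵ + 19x⁴ − 29x³ − 72x² + 38x + 48) ÷ lead(D) = 6x⁵ ÷ −2x³ = −3x². Subtract (−3x²)·D = 6x⁵ + 15x⁴ − 27x³ − 24x². Remainder: 4x⁴ − 2x³ − 48x² + 38x + 48.
Step 5: lead(4x⁴ − 2x³ − 48x² + 38x + 48) ÷ lead(D) = 4x⁴ ÷ −2x³ = −2x. Subtract (−2x)·D = 4x⁴ + 10x³ − 18x² − 16x. Remainder: −12x³ − 30x² + 54x + 48.
Step 6: lead(−12x³ − 30x² + 54x + 48) ÷ lead(D) = −12x³ ÷ −2x³ = 6. Subtract (6)·D = −12x³ − 30x² + 54x + 48. Remainder: 0.

R(x) = 0, so D(x) is a factor of P(x). yes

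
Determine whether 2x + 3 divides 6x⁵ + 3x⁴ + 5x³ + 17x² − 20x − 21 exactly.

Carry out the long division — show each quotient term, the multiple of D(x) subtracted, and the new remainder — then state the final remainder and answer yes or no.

R(x) = 0, so D(x) is a factor of P(x). yes

Step 1: lead(6x⁵ + 3x⁴ + 5x³ + 17x² − 20x − 21) ÷ lead(D) = 6x⁵ ÷ 2x = 3x⁴. Subtract (3x⁴)·D = 6x⁵ + 9x⁴. Remainder: −6x⁴ + 5x³ + 17x² − 20x − 21.
Step 2: lead(−6x⁴ + 5x³ + 17x² − 20x − 21) ÷ lead(D) = −6x⁴ ÷ 2x = −3x³. Subtract (−3x³)·D = −6x⁴ − 9x³. Remainder: 14x³ + 17x² − 20x − 21.
Step 3: lead(14x³ + 17x² − 20x − 21) ÷ lead(D) = 14x³ ÷ 2x = 7x². Subtract (7x²)·D = 14x³ + 21x². Remainder: −4x² − 20x − 21.
Step 4: lead(−4x² − 20x − 21) ÷ lead(D) = −4x² ÷ 2x = −2x. Subtract (−2x)·D = −4x² − 6x. Remainder: −14x − 21.
Step 5: lead(−14x − 21) ÷ lead(D) = −14x ÷ 2x = −7. Subtract (−7)·D = −14x − 21. Remainder: 0.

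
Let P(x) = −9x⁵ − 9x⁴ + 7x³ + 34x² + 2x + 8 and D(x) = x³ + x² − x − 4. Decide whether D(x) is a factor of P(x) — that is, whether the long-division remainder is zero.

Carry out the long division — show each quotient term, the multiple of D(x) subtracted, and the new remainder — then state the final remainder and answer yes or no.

R(x) = 0, so D(x) is a factor of P(x). yes

Step 1: lead(−9x⁵ − 9x⁴ + 7x³ + 34x² + 2x + 8) ÷ lead(D) = −9x⁵ ÷ x³ = −9x². Subtract (−9x²)·D = −9x⁵ − 9x⁴ + 9x³ + 36x². Remainder: −2x³ − 2x² + 2x + 8.
Step 2: lead(−2x³ − 2x² + 2x + 8) ÷ lead(D) = −2x³ ÷ x³ = −2. Subtract (−2)·D = −2x³ − 2x² + 2x + 8. Remainder: 0.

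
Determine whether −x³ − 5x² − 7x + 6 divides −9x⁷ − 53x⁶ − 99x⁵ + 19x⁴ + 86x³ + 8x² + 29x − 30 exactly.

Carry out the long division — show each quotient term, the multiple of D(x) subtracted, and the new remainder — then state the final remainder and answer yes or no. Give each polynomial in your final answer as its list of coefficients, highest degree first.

Step 1: lead(−9x⁷ − 53x⁶ − 99x⁵ + 19x⁴ + 86x³ + 8x² + 29x − 30) ÷ lead(D) = −9x⁷ ÷ −x³ = 9x⁴. Subtract (9x⁴)·D = −9x⁷ − 45x⁶ − 63x⁵ + 54x⁴. Remainder: −8x⁶ − 36x⁵ − 35x⁴ + 86x³ + 8x² + 29x − 30.
Step 2: lead(−8x⁶ − 36x⁵ − 35x⁴ + 86x³ + 8x² + 29x − 30) ÷ lead(D) = −8x⁶ ÷ −x³ = 8x³. Subtract (8x³)·D = −8x⁶ − 40x⁵ − 56x⁴ + 48x³. Remainder: 4x⁵ + 21x⁴ + 38x³ + 8x² + 29x − 30.
Step 3: lead(4x⁵ + 21x⁴ + 38x³ + 8x² + 29x − 30) ÷ lead(D) = 4x⁵ ÷ −x³ = −4x². Subtract (−4x²)·D = 4x⁵ + 20x⁴ + 28x³ − 24x². Remainder: x⁴ + 10x³ + 32x² + 29x − 30.
Step 4: lead(x⁴ + 10x³ + 32x² + 29x − 30) ÷ lead(D) = x⁴ ÷ −x³ = −x. Subtract (−x)·D = x⁴ + 5x³ + 7x² − 6x. Remainder: 5x³ + 25x² + 35x − 30.
Step 5: lead(5x³ + 25x² + 35x − 30) ÷ lead(D) = 5x³ ÷ −x³ = −5. Subtract (−5)·D = 5x³ + 25x² + 35x − 30. Remainder: 0.

R = [0], so D(x) is a factor of P(x). yes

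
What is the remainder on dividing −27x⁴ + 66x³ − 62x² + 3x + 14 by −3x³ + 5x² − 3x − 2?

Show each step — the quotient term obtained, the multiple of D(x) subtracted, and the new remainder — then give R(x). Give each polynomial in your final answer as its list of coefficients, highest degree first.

R = [0]

Step 1: lead(−27x⁴ + 66x³ − 62x² + 3x + 14) ÷ lead(D) = −27x⁴ ÷ −3x³ = 9x. Subtract (9x)·D = −27x⁴ + 45x³ − 27x² − 18x. Remainder: 21x³ − 35x² + 21x + 14.
Step 2: lead(21x³ − 35x² + 21x + 14) ÷ lead(D) = 21x³ ÷ −3x³ = −7. Subtract (−7)·D = 21x³ − 35x² + 21x + 14. Remainder: 0.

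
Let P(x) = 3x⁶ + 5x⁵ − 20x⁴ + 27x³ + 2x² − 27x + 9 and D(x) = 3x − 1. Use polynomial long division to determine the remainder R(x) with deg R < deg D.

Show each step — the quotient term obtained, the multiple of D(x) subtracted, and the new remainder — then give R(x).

R(x) = 1

Step 1: lead(3x⁶ + 5x⁵ − 20x⁴ + 27x³ + 2x² − 27x + 9) ÷ lead(D) = 3x⁶ ÷ 3x = x⁵. Subtract (x⁵)·D = 3x⁶ − x⁵. Remainder: 6x⁵ − 20x⁴ + 27x³ + 2x² − 27x + 9.
Step 2: lead(6x⁵ − 20x⁴ + 27x³ + 2x² − 27x + 9) ÷ lead(D) = 6x⁵ ÷ 3x = 2x⁴. Subtract (2x⁴)·D = 6x⁵ − 2x⁴. Remainder: −18x⁴ + 27x³ + 2x² − 27x + 9.
Step 3: lead(−18x⁴ + 27x³ + 2x² − 27x + 9) ÷ lead(D) = −18x⁴ ÷ 3x = −6x³. Subtract (−6x³)·D = −18x⁴ + 6x³. Remainder: 21x³ + 2x² − 27x + 9.
Step 4: lead(21x³ + 2x² − 27x + 9) ÷ lead(D) = 21x³ ÷ 3x = 7x². Subtract (7x²)·D = 21x³ − 7x². Remainder: 9x² − 27x + 9.
Step 5: lead(9x² − 27x + 9) ÷ lead(D) = 9x² ÷ 3x = 3x. Subtract (3x)·D = 9x² − 3x. Remainder: −24x + 9.
Step 6: lead(−24x + 9) ÷ lead(D) = −24x ÷ 3x = −8. Subtract (−8)·D = −24x + 8. Remainder: 1.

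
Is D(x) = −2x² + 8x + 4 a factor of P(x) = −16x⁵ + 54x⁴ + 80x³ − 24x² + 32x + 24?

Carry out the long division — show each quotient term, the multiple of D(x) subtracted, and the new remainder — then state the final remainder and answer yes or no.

Step 1: lead(−16x⁵ + 54x⁴ + 80x³ − 24x² + 32x + 24) ÷ lead(D) = −16x⁵ ÷ −2x² = 8x³. Subtract (8x³)·D = −16x⁵ + 64x⁴ + 32x³. Remainder: −10x⁴ + 48x³ − 24x² + 32x + 24.
Step 2: lead(−10x⁴ + 48x³ − 24x² + 32x + 24) ÷ lead(D) = −10x⁴ ÷ −2x² = 5x². Subtract (5x²)·D = −10x⁴ + 40x³ + 20x². Remainder: 8x³ − 44x² + 32x + 24.
Step 3: lead(8x³ − 44x² + 32x + 24) ÷ lead(D) = 8x³ ÷ −2x² = −4x. Subtract (−4x)·D = 8x³ − 32x² − 16x. Remainder: −12x² + 48x + 24.
Step 4: lead(−12x² + 48x + 24) ÷ lead(D) = −12x² ÷ −2x² = 6. Subtract (6)·D = −12x² + 48x + 24. Remainder: 0.

R(x) = 0, so D(x) is a factor of P(x). yes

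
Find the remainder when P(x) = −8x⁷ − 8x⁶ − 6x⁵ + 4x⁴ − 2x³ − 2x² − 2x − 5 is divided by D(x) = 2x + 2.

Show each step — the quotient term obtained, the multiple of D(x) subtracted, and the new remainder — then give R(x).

R(x) = 7

Step 1: lead(−8x⁷ − 8x⁶ − 6x⁵ + 4x⁴ − 2x³ − 2x² − 2x − 5) ÷ lead(D) = −8x⁷ ÷ 2x = −4x⁶. Subtract (−4x⁶)·D = −8x⁷ − 8x⁶. Remainder: −6x⁵ + 4x⁴ − 2x³ − 2x² − 2x − 5.
Step 2: lead(−6x⁵ + 4x⁴ − 2x³ − 2x² − 2x − 5) ÷ lead(D) = −6x⁵ ÷ 2x = −3x⁴. Subtract (−3x⁴)·D = −6x⁵ − 6x⁴. Remainder: 10x⁴ − 2x³ − 2x² − 2x − 5.
Step 3: lead(10x⁴ − 2x³ − 2x² − 2x − 5) ÷ lead(D) = 10x⁴ ÷ 2x = 5x³. Subtract (5x³)·D = 10x⁴ + 10x³. Remainder: −12x³ − 2x² − 2x − 5.
Step 4: lead(−12x³ − 2x² − 2x − 5) ÷ lead(D) = −12x³ ÷ 2x = −6x². Subtract (−6x²)·D = −12x³ − 12x². Remainder: 10x² − 2x − 5.
Step 5: lead(10x² − 2x − 5) ÷ lead(D) = 10x² ÷ 2x = 5x. Subtract (5x)·D = 10x² + 10x. Remainder: −12x − 5.
Step 6: lead(−12x − 5) ÷ lead(D) = −12x ÷ 2x = −6. Subtract (−6)·D = −12x − 12. Remainder: 7.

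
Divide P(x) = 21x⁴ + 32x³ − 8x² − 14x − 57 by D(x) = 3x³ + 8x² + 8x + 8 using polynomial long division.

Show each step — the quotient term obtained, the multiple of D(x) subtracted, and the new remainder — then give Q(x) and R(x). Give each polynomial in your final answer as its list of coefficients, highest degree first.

Step 1: lead(21x⁴ + 32x³ − 8x² − 14x − 57) ÷ lead(D) = 21x⁴ ÷ 3x³ = 7x. Subtract (7x)·D = 21x⁴ + 56x³ + 56x² + 56x. Remainder: −24x³ − 64x² − 70x − 57.
Step 2: lead(−24x³ − 64x² − 70x − 57) ÷ lead(D) = −24x³ ÷ 3x³ = −8. Subtract (−8)·D = −24x³ − 64x² − 64x − 64. Remainder: −6x + 7.

Q = [7, -8]; R = [-6, 7]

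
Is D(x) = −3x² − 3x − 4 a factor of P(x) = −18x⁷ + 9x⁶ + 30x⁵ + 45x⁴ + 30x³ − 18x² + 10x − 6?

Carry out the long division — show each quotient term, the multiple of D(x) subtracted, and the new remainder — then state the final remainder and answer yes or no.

Step 1: lead(−18x⁷ + 9x⁶ + 30x⁵ + 45x⁴ + 30x³ − 18x² + 10x − 6) ÷ lead(D) = −18x⁷ ÷ −3x² = 6x⁵. Subtract (6x⁵)·D = −18x⁷ − 18x⁶ − 24x⁵. Remainder: 27x⁶ + 54x⁵ + 45x⁴ + 30x³ − 18x² + 10x − 6.
Step 2: lead(27x⁶ + 54x⁵ + 45x⁴ + 30x³ − 18x² + 10x − 6) ÷ lead(D) = 27x⁶ ÷ −3x² = −9x⁴. Subtract (−9x⁴)·D = 27x⁶ + 27x⁵ + 36x⁴. Remainder: 27x⁵ + 9x⁴ + 30x³ − 18x² + 10x − 6.
Step 3: lead(27x⁵ + 9x⁴ + 30x³ − 18x² + 10x − 6) ÷ lead(D) = 27x⁵ ÷ −3x² = −9x³. Subtract (−9x³)·D = 27x⁵ + 27x⁴ + 36x³. Remainder: −18x⁴ − 6x³ − 18x² + 10x − 6.
Step 4: lead(−18x⁴ − 6x³ − 18x² + 10x − 6) ÷ lead(D) = −18x⁴ ÷ −3x² = 6x². Subtract (6x²)·D = −18x⁴ − 18x³ − 24x². Remainder: 12x³ + 6x² + 10x − 6.
Step 5: lead(12x³ + 6x² + 10x − 6) ÷ lead(D) = 12x³ ÷ −3x² = −4x. Subtract (−4x)·D = 12x³ + 12x² + 16x. Remainder: −6x² − 6x − 6.
Step 6: lead(−6x² − 6x − 6) ÷ lead(D) = −6x² ÷ −3x² = 2. Subtract (2)·D = −6x² − 6x − 8. Remainder: 2.

R(x) = 2, so D(x) is not a factor of P(x). no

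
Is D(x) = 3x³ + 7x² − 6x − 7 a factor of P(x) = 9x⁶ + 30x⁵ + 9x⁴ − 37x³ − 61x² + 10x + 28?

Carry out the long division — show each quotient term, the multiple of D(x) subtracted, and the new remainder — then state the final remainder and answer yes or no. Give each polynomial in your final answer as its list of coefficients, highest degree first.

Step 1: lead(9x⁶ + 30x⁵ + 9x⁴ − 37x³ − 61x² + 10x + 28) ÷ lead(D) = 9x⁶ ÷ 3x³ = 3x³. Subtract (3x³)·D = 9x⁶ + 21x⁵ − 18x⁴ − 21x³. Remainder: 9x⁵ + 27x⁴ − 16x³ − 61x² + 10x + 28.
Step 2: lead(9x⁵ + 27x⁴ − 16x³ − 61x² + 10x + 28) ÷ lead(D) = 9x⁵ ÷ 3x³ = 3x². Subtract (3x²)·D = 9x⁵ + 21x⁴ − 18x³ − 21x². Remainder: 6x⁴ + 2x³ − 40x² + 10x + 28.
Step 3: lead(6x⁴ + 2x³ − 40x² + 10x + 28) ÷ lead(D) = 6x⁴ ÷ 3x³ = 2x. Subtract (2x)·D = 6x⁴ + 14x³ − 12x² − 14x. Remainder: −12x³ − 28x² + 24x + 28.
Step 4: lead(−12x³ − 28x² + 24x + 28) ÷ lead(D) = −12x³ ÷ 3x³ = −4. Subtract (−4)·D = −12x³ − 28x² + 24x + 28. Remainder: 0.

R = [0], so D(x) is a factor of P(x). yes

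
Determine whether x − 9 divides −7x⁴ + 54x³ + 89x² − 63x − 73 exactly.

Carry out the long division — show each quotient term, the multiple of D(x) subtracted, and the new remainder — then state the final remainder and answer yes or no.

Step 1: lead(−7x⁴ + 54x³ + 89x² − 63x − 73) ÷ lead(D) = −7x⁴ ÷ x = −7x³. Subtract (−7x³)·D = −7x⁴ + 63x³. Remainder: −9x³ + 89x² − 63x − 73.
Step 2: lead(−9x³ + 89x² − 63x − 73) ÷ lead(D) = −9x³ ÷ x = −9x². Subtract (−9x²)·D = −9x³ + 81x². Remainder: 8x² − 63x − 73.
Step 3: lead(8x² − 63x − 73) ÷ lead(D) = 8x² ÷ x = 8x. Subtract (8x)·D = 8x² − 72x. Remainder: 9x − 73.
Step 4: lead(9x − 73) ÷ lead(D) = 9x ÷ x = 9. Subtract (9)·D = 9x − 81. Remainder: 8.

R(x) = 8, so D(x) is not a factor of P(x). no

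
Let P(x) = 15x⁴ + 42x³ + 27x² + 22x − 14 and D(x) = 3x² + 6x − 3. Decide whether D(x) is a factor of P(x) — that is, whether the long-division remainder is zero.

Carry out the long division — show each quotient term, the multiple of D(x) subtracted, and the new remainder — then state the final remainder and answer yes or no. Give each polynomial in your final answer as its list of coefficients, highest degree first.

Step 1: lead(15x⁴ + 42x³ + 27x² + 22x − 14) ÷ lead(D) = 15x⁴ ÷ 3x² = 5x². Subtract (5x²)·D = 15x⁴ + 30x³ − 15x². Remainder: 12x³ + 42x² + 22x − 14.
Step 2: lead(12x³ + 42x² + 22x − 14) ÷ lead(D) = 12x³ ÷ 3x² = 4x. Subtract (4x)·D = 12x³ + 24x² − 12x. Remainder: 18x² + 34x − 14.
Step 3: lead(18x² + 34x − 14) ÷ lead(D) = 18x² ÷ 3x² = 6. Subtract (6)·D = 18x² + 36x − 18. Remainder: −2x + 4.

R = [-2, 4], so D(x) is not a factor of P(x). no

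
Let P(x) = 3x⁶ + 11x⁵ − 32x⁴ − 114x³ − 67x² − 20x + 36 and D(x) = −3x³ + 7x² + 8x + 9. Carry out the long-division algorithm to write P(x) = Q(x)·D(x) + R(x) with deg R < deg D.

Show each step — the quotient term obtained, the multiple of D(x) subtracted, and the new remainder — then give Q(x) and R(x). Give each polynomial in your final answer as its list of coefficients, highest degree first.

Q = [-1, -6, -6, 5]; R = [-6, -9]

Step 1: lead(3x⁶ + 11x⁵ − 32x⁴ − 114x³ − 67x² − 20x + 36) ÷ lead(D) = 3x⁶ ÷ −3x³ = −x³. Subtract (−x³)·D = 3x⁶ − 7x⁵ − 8x⁴ − 9x³. Remainder: 18x⁵ − 24x⁴ − 105x³ − 67x² − 20x + 36.
Step 2: lead(18x⁵ − 24x⁴ − 105x³ − 67x² − 20x + 36) ÷ lead(D) = 18x⁵ ÷ −3x³ = −6x². Subtract (−6x²)·D = 18x⁵ − 42x⁴ − 48x³ − 54x². Remainder: 18x⁴ − 57x³ − 13x² − 20x + 36.
Step 3: lead(18x⁴ − 57x³ − 13x² − 20x + 36) ÷ lead(D) = 18x⁴ ÷ −3x³ = −6x. Subtract (−6x)·D = 18x⁴ − 42x³ − 48x² − 54x. Remainder: −15x³ + 35x² + 34x + 36.
Step 4: lead(−15x³ + 35x² + 34x + 36) ÷ lead(D) = −15x³ ÷ −3x³ = 5. Subtract (5)·D = −15x³ + 35x² + 40x + 45. Remainder: −6x − 9.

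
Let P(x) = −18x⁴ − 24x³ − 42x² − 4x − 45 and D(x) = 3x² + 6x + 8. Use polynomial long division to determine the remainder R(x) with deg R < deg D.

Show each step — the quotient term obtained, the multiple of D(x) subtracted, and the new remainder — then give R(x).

R(x) = 3

Step 1: lead(−18x⁴ − 24x³ − 42x² − 4x − 45) ÷ lead(D) = −18x⁴ ÷ 3x² = −6x². Subtract (−6x²)·D = −18x⁴ − 36x³ − 48x². Remainder: 12x³ + 6x² − 4x − 45.
Step 2: lead(12x³ + 6x² − 4x − 45) ÷ lead(D) = 12x³ ÷ 3x² = 4x. Subtract (4x)·D = 12x³ + 24x² + 32x. Remainder: −18x² − 36x − 45.
Step 3: lead(−18x² − 36x − 45) ÷ lead(D) = −18x² ÷ 3x² = −6. Subtract (−6)·D = −18x² − 36x − 48. Remainder: 3.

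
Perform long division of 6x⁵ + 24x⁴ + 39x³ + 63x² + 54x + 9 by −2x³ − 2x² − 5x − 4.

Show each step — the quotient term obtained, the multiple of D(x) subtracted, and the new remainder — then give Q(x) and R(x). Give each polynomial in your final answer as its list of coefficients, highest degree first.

Q = [-3, -9, -3]; R = [3, -3]

Step 1: lead(6x⁵ + 24x⁴ + 39x³ + 63x² + 54x + 9) ÷ lead(D) = 6x⁵ ÷ −2x³ = −3x². Subtract (−3x²)·D = 6x⁵ + 6x⁴ + 15x³ + 12x². Remainder: 18x⁴ + 24x³ + 51x² + 54x + 9.
Step 2: lead(18x⁴ + 24x³ + 51x² + 54x + 9) ÷ lead(D) = 18x⁴ ÷ −2x³ = −9x. Subtract (−9x)·D = 18x⁴ + 18x³ + 45x² + 36x. Remainder: 6x³ + 6x² + 18x + 9.
Step 3: lead(6x³ + 6x² + 18x + 9) ÷ lead(D) = 6x³ ÷ −2x³ = −3. Subtract (−3)·D = 6x³ + 6x² + 15x + 12. Remainder: 3x − 3.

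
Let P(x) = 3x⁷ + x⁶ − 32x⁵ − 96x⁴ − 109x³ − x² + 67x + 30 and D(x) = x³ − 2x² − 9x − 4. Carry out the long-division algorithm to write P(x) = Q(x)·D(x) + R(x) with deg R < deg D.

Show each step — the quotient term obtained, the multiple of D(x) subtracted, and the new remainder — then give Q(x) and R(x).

Q(x) = 3x⁴ + 7x³ + 9x² − 3x − 6; R(x) = −4x² + x + 6

Step 1: lead(3x⁷ + x⁶ − 32x⁵ − 96x⁴ − 109x³ − x² + 67x + 30) ÷ lead(D) = 3x⁷ ÷ x³ = 3x⁴. Subtract (3x⁴)·D = 3x⁷ − 6x⁶ − 27x⁵ − 12x⁴. Remainder: 7x⁶ − 5x⁵ − 84x⁴ − 109x³ − x² + 67x + 30.
Step 2: lead(7x⁶ − 5x⁵ − 84x⁴ − 109x³ − x² + 67x + 30) ÷ lead(D) = 7x⁶ ÷ x³ = 7x³. Subtract (7x³)·D = 7x⁶ − 14x⁵ − 63x⁴ − 28x³. Remainder: 9x⁵ − 21x⁴ − 81x³ − x² + 67x + 30.
Step 3: lead(9x⁵ − 21x⁴ − 81x³ − x² + 67x + 30) ÷ lead(D) = 9x⁵ ÷ x³ = 9x². Subtract (9x²)·D = 9x⁵ − 18x⁴ − 81x³ − 36x². Remainder: −3x⁴ + 35x² + 67x + 30.
Step 4: lead(−3x⁴ + 35x² + 67x + 30) ÷ lead(D) = −3x⁴ ÷ x³ = −3x. Subtract (−3x)·D = −3x⁴ + 6x³ + 27x² + 12x. Remainder: −6x³ + 8x² + 55x + 30.
Step 5: lead(−6x³ + 8x² + 55x + 30) ÷ lead(D) = −6x³ ÷ x³ = −6. Subtract (−6)·D = −6x³ + 12x² + 54x + 24. Remainder: −4x² + x + 6.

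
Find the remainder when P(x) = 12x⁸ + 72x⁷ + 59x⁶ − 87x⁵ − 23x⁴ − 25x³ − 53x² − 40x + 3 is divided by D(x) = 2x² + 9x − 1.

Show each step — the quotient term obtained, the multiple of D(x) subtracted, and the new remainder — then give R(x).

Step 1: lead(12x⁸ + 72x⁷ + 59x⁶ − 87x⁵ − 23x⁴ − 25x³ − 53x² − 40x + 3) ÷ lead(D) = 12x⁸ ÷ 2x² = 6x⁶. Subtract (6x⁶)·D = 12x⁸ + 54x⁷ − 6x⁶. Remainder: 18x⁷ + 65x⁶ − 87x⁵ − 23x⁴ − 25x³ − 53x² − 40x + 3.
Step 2: lead(18x⁷ + 65x⁶ − 87x⁵ − 23x⁴ − 25x³ − 53x² − 40x + 3) ÷ lead(D) = 18x⁷ ÷ 2x² = 9x⁵. Subtract (9x⁵)·D = 18x⁷ + 81x⁶ − 9x⁵. Remainder: −16x⁶ − 78x⁵ − 23x⁴ − 25x³ − 53x² − 40x + 3.
Step 3: lead(−16x⁶ − 78x⁵ − 23x⁴ − 25x³ − 53x² − 40x + 3) ÷ lead(D) = −16x⁶ ÷ 2x² = −8x⁴. Subtract (−8x⁴)·D = −16x⁶ − 72x⁵ + 8x⁴. Remainder: −6x⁵ − 31x⁴ − 25x³ − 53x² − 40x + 3.
Step 4: lead(−6x⁵ − 31x⁴ − 25x³ − 53x² − 40x + 3) ÷ lead(D) = −6x⁵ ÷ 2x² = −3x³. Subtract (−3x³)·D = −6x⁵ − 27x⁴ + 3x³. Remainder: −4x⁴ − 28x³ − 53x² − 40x + 3.
Step 5: lead(−4x⁴ − 28x³ − 53x² − 40x + 3) ÷ lead(D) = −4x⁴ ÷ 2x² = −2x². Subtract (−2x²)·D = −4x⁴ − 18x³ + 2x². Remainder: −10x³ − 55x² − 40x + 3.
Step 6: lead(−10x³ − 55x² − 40x + 3) ÷ lead(D) = −10x³ ÷ 2x² = −5x. Subtract (−5x)·D = −10x³ − 45x² + 5x. Remainder: −10x² − 45x + 3.
Step 7: lead(−10x² − 45x + 3) ÷ lead(D) = −10x² ÷ 2x² = −5. Subtract (−5)·D = −10x² − 45x + 5. Remainder: −2.

R(x) = −2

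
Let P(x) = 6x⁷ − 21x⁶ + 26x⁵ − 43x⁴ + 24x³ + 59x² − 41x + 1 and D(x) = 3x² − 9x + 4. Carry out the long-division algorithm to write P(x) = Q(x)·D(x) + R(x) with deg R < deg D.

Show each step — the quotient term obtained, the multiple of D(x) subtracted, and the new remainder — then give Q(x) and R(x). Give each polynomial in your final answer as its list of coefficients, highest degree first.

Step 1: lead(6x⁷ − 21x⁶ + 26x⁵ − 43x⁴ + 24x³ + 59x² − 41x + 1) ÷ lead(D) = 6x⁷ ÷ 3x² = 2x⁵. Subtract (2x⁵)·D = 6x⁷ − 18x⁶ + 8x⁵. Remainder: −3x⁶ + 18x⁵ − 43x⁴ + 24x³ + 59x² − 41x + 1.
Step 2: lead(−3x⁶ + 18x⁵ − 43x⁴ + 24x³ + 59x² − 41x + 1) ÷ lead(D) = −3x⁶ ÷ 3x² = −x⁴. Subtract (−x⁴)·D = −3x⁶ + 9x⁵ − 4x⁴. Remainder: 9x⁵ − 39x⁴ + 24x³ + 59x² − 41x + 1.
Step 3: lead(9x⁵ − 39x⁴ + 24x³ + 59x² − 41x + 1) ÷ lead(D) = 9x⁵ ÷ 3x² = 3x³. Subtract (3x³)·D = 9x⁵ − 27x⁴ + 12x³. Remainder: −12x⁴ + 12x³ + 59x² − 41x + 1.
Step 4: lead(−12x⁴ + 12x³ + 59x² − 41x + 1) ÷ lead(D) = −12x⁴ ÷ 3x² = −4x². Subtract (−4x²)·D = −12x⁴ + 36x³ − 16x². Remainder: −24x³ + 75x² − 41x + 1.
Step 5: lead(−24x³ + 75x² − 41x + 1) ÷ lead(D) = −24x³ ÷ 3x² = −8x. Subtract (−8x)·D = −24x³ + 72x² − 32x. Remainder: 3x² − 9x + 1.
Step 6: lead(3x² − 9x + 1) ÷ lead(D) = 3x² ÷ 3x² = 1. Subtract (1)·D = 3x² − 9x + 4. Remainder: −3.

Q = [2, -1, 3, -4, -8, 1]; R = [-3]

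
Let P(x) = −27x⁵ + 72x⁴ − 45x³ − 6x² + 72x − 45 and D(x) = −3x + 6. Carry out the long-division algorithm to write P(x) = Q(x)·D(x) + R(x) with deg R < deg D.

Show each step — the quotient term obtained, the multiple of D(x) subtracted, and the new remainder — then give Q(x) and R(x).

Step 1: lead(−27x⁵ + 72x⁴ − 45x³ − 6x² + 72x − 45) ÷ lead(D) = −27x⁵ ÷ −3x = 9x⁴. Subtract (9x⁴)·D = −27x⁵ + 54x⁴. Remainder: 18x⁴ − 45x³ − 6x² + 72x − 45.
Step 2: lead(18x⁴ − 45x³ − 6x² + 72x − 45) ÷ lead(D) = 18x⁴ ÷ −3x = −6x³. Subtract (−6x³)·D = 18x⁴ − 36x³. Remainder: −9x³ − 6x² + 72x − 45.
Step 3: lead(−9x³ − 6x² + 72x − 45) ÷ lead(D) = −9x³ ÷ −3x = 3x². Subtract (3x²)·D = −9x³ + 18x². Remainder: −24x² + 72x − 45.
Step 4: lead(−24x² + 72x − 45) ÷ lead(D) = −24x² ÷ −3x = 8x. Subtract (8x)·D = −24x² + 48x. Remainder: 24x − 45.
Step 5: lead(24x − 45) ÷ lead(D) = 24x ÷ −3x = −8. Subtract (−8)·D = 24x − 48. Remainder: 3.

Q(x) = 9x⁴ − 6x³ + 3x² + 8x − 8; R(x) = 3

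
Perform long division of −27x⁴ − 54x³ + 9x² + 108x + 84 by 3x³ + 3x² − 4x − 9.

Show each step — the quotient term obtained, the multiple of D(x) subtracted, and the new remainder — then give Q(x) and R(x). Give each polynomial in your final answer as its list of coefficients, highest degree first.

Q = [-9, -9]; R = [-9, 3]

Step 1: lead(−27x⁴ − 54x³ + 9x² + 108x + 84) ÷ lead(D) = −27x⁴ ÷ 3x³ = −9x. Subtract (−9x)·D = −27x⁴ − 27x³ + 36x² + 81x. Remainder: −27x³ − 27x² + 27x + 84.
Step 2: lead(−27x³ − 27x² + 27x + 84) ÷ lead(D) = −27x³ ÷ 3x³ = −9. Subtract (−9)·D = −27x³ − 27x² + 36x + 81. Remainder: −9x + 3.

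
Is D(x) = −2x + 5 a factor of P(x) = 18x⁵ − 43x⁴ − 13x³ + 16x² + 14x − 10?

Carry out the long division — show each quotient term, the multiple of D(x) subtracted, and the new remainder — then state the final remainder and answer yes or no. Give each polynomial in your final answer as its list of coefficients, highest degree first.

Step 1: lead(18x⁵ − 43x⁴ − 13x³ + 16x² + 14x − 10) ÷ lead(D) = 18x⁵ ÷ −2x = −9x⁴. Subtract (−9x⁴)·D = 18x⁵ − 45x⁴. Remainder: 2x⁴ − 13x³ + 16x² + 14x − 10.
Step 2: lead(2x⁴ − 13x³ + 16x² + 14x − 10) ÷ lead(D) = 2x⁴ ÷ −2x = −x³. Subtract (−x³)·D = 2x⁴ − 5x³. Remainder: −8x³ + 16x² + 14x − 10.
Step 3: lead(−8x³ + 16x² + 14x − 10) ÷ lead(D) = −8x³ ÷ −2x = 4x². Subtract (4x²)·D = −8x³ + 20x². Remainder: −4x² + 14x − 10.
Step 4: lead(−4x² + 14x − 10) ÷ lead(D) = −4x² ÷ −2x = 2x. Subtract (2x)·D = −4x² + 10x. Remainder: 4x − 10.
Step 5: lead(4x − 10) ÷ lead(D) = 4x ÷ −2x = −2. Subtract (−2)·D = 4x − 10. Remainder: 0.

R = [0], so D(x) is a factor of P(x). yes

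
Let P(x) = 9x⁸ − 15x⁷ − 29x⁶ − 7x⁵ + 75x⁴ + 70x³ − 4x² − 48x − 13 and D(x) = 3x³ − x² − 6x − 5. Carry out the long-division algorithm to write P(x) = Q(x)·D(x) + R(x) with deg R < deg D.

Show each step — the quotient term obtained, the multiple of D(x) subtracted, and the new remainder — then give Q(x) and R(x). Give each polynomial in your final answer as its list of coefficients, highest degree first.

Step 1: lead(9x⁸ − 15x⁷ − 29x⁶ − 7x⁵ + 75x⁴ + 70x³ − 4x² − 48x − 13) ÷ lead(D) = 9x⁸ ÷ 3x³ = 3x⁵. Subtract (3x⁵)·D = 9x⁸ − 3x⁷ − 18x⁶ − 15x⁵. Remainder: −12x⁷ − 11x⁶ + 8x⁵ + 75x⁴ + 70x³ − 4x² − 48x − 13.
Step 2: lead(−12x⁷ − 11x⁶ + 8x⁵ + 75x⁴ + 70x³ − 4x² − 48x − 13) ÷ lead(D) = −12x⁷ ÷ 3x³ = −4x⁴. Subtract (−4x⁴)·D = −12x⁷ + 4x⁶ + 24x⁵ + 20x⁴. Remainder: −15x⁶ − 16x⁵ + 55x⁴ + 70x³ − 4x² − 48x − 13.
Step 3: lead(−15x⁶ − 16x⁵ + 55x⁴ + 70x³ − 4x² − 48x − 13) ÷ lead(D) = −15x⁶ ÷ 3x³ = −5x³. Subtract (−5x³)·D = −15x⁶ + 5x⁵ + 30x⁴ + 25x³. Remainder: −21x⁵ + 25x⁴ + 45x³ − 4x² − 48x − 13.
Step 4: lead(−21x⁵ + 25x⁴ + 45x³ − 4x² − 48x − 13) ÷ lead(D) = −21x⁵ ÷ 3x³ = −7x². Subtract (−7x²)·D = −21x⁵ + 7x⁴ + 42x³ + 35x². Remainder: 18x⁴ + 3x³ − 39x² − 48x − 13.
Step 5: lead(18x⁴ + 3x³ − 39x² − 48x − 13) ÷ lead(D) = 18x⁴ ÷ 3x³ = 6x. Subtract (6x)·D = 18x⁴ − 6x³ − 36x² − 30x. Remainder: 9x³ − 3x² − 18x − 13.
Step 6: lead(9x³ − 3x² − 18x − 13) ÷ lead(D) = 9x³ ÷ 3x³ = 3. Subtract (3)·D = 9x³ − 3x² − 18x − 15. Remainder: 2.

Q = [3, -4, -5, -7, 6, 3]; R = [2]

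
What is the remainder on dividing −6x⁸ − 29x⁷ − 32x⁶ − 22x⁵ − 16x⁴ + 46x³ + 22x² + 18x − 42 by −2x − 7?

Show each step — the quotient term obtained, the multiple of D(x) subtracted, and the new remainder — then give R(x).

Step 1: lead(−6x⁸ − 29x⁷ − 32x⁶ − 22x⁵ − 16x⁴ + 46x³ + 22x² + 18x − 42) ÷ lead(D) = −6x⁸ ÷ −2x = 3x⁷. Subtract (3x⁷)·D = −6x⁸ − 21x⁷. Remainder: −8x⁷ − 32x⁶ − 22x⁵ − 16x⁴ + 46x³ + 22x² + 18x − 42.
Step 2: lead(−8x⁷ − 32x⁶ − 22x⁵ − 16x⁴ + 46x³ + 22x² + 18x − 42) ÷ lead(D) = −8x⁷ ÷ −2x = 4x⁶. Subtract (4x⁶)·D = −8x⁷ − 28x⁶. Remainder: −4x⁶ − 22x⁵ − 16x⁴ + 46x³ + 22x² + 18x − 42.
Step 3: lead(−4x⁶ − 22x⁵ − 16x⁴ + 46x³ + 22x² + 18x − 42) ÷ lead(D) = −4x⁶ ÷ −2x = 2x⁵. Subtract (2x⁵)·D = −4x⁶ − 14x⁵. Remainder: −8x⁵ − 16x⁴ + 46x³ + 22x² + 18x − 42.
Step 4: lead(−8x⁵ − 16x⁴ + 46x³ + 22x² + 18x − 42) ÷ lead(D) = −8x⁵ ÷ −2x = 4x⁴. Subtract (4x⁴)·D = −8x⁵ − 28x⁴. Remainder: 12x⁴ + 46x³ + 22x² + 18x − 42.
Step 5: lead(12x⁴ + 46x³ + 22x² + 18x − 42) ÷ lead(D) = 12x⁴ ÷ −2x = −6x³. Subtract (−6x³)·D = 12x⁴ + 42x³. Remainder: 4x³ + 22x² + 18x − 42.
Step 6: lead(4x³ + 22x² + 18x − 42) ÷ lead(D) = 4x³ ÷ −2x = −2x². Subtract (−2x²)·D = 4x³ + 14x². Remainder: 8x² + 18x − 42.
Step 7: lead(8x² + 18x − 42) ÷ lead(D) = 8x² ÷ −2x = −4x. Subtract (−4x)·D = 8x² + 28x. Remainder: −10x − 42.
Step 8: lead(−10x − 42) ÷ lead(D) = −10x ÷ −2x = 5. Subtract (5)·D = −10x − 35. Remainder: −7.

R(x) = −7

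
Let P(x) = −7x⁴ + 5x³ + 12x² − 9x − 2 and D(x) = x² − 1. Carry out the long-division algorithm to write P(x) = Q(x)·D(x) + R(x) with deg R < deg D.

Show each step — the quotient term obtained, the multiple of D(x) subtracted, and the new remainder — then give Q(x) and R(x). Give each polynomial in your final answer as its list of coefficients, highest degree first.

Step 1: lead(−7x⁴ + 5x³ + 12x² − 9x − 2) ÷ lead(D) = −7x⁴ ÷ x² = −7x². Subtract (−7x²)·D = −7x⁴ + 7x². Remainder: 5x³ + 5x² − 9x − 2.
Step 2: lead(5x³ + 5x² − 9x − 2) ÷ lead(D) = 5x³ ÷ x² = 5x. Subtract (5x)·D = 5x³ − 5x. Remainder: 5x² − 4x − 2.
Step 3: lead(5x² − 4x − 2) ÷ lead(D) = 5x² ÷ x² = 5. Subtract (5)·D = 5x² − 5. Remainder: −4x + 3.

Q = [-7, 5, 5]; R = [-4, 3]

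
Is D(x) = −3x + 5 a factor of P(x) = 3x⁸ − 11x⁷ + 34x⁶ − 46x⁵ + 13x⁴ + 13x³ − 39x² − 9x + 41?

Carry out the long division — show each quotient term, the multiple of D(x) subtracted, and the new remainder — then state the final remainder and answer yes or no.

R(x) = 1, so D(x) is not a factor of P(x). no

Step 1: lead(3x⁸ − 11x⁷ + 34x⁶ − 46x⁵ + 13x⁴ + 13x³ − 39x² − 9x + 41) ÷ lead(D) = 3x⁸ ÷ −3x = −x⁷. Subtract (−x⁷)·D = 3x⁸ − 5x⁷. Remainder: −6x⁷ + 34x⁶ − 46x⁵ + 13x⁴ + 13x³ − 39x² − 9x + 41.
Step 2: lead(−6x⁷ + 34x⁶ − 46x⁵ + 13x⁴ + 13x³ − 39x² − 9x + 41) ÷ lead(D) = −6x⁷ ÷ −3x = 2x⁶. Subtract (2x⁶)·D = −6x⁷ + 10x⁶. Remainder: 24x⁶ − 46x⁵ + 13x⁴ + 13x³ − 39x² − 9x + 41.
Step 3: lead(24x⁶ − 46x⁵ + 13x⁴ + 13x³ − 39x² − 9x + 41) ÷ lead(D) = 24x⁶ ÷ −3x = −8x⁵. Subtract (−8x⁵)·D = 24x⁶ − 40x⁵. Remainder: −6x⁵ + 13x⁴ + 13x³ − 39x² − 9x + 41.
Step 4: lead(−6x⁵ + 13x⁴ + 13x³ − 39x² − 9x + 41) ÷ lead(D) = −6x⁵ ÷ −3x = 2x⁴. Subtract (2x⁴)·D = −6x⁵ + 10x⁴. Remainder: 3x⁴ + 13x³ − 39x² − 9x + 41.
Step 5: lead(3x⁴ + 13x³ − 39x² − 9x + 41) ÷ lead(D) = 3x⁴ ÷ −3x = −x³. Subtract (−x³)·D = 3x⁴ − 5x³. Remainder: 18x³ − 39x² − 9x + 41.
Step 6: lead(18x³ − 39x² − 9x + 41) ÷ lead(D) = 18x³ ÷ −3x = −6x². Subtract (−6x²)·D = 18x³ − 30x². Remainder: −9x² − 9x + 41.
Step 7: lead(−9x² − 9x + 41) ÷ lead(D) = −9x² ÷ −3x = 3x. Subtract (3x)·D = −9x² + 15x. Remainder: −24x + 41.
Step 8: lead(−24x + 41) ÷ lead(D) = −24x ÷ −3x = 8. Subtract (8)·D = −24x + 40. Remainder: 1.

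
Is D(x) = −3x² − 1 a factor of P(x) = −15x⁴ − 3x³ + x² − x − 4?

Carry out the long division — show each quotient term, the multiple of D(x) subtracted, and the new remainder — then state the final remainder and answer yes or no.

R(x) = −6, so D(x) is not a factor of P(x). no

Step 1: lead(−15x⁴ − 3x³ + x² − x − 4) ÷ lead(D) = −15x⁴ ÷ −3x² = 5x². Subtract (5x²)·D = −15x⁴ − 5x². Remainder: −3x³ + 6x² − x − 4.
Step 2: lead(−3x³ + 6x² − x − 4) ÷ lead(D) = −3x³ ÷ −3x² = x. Subtract (x)·D = −3x³ − x. Remainder: 6x² − 4.
Step 3: lead(6x² − 4) ÷ lead(D) = 6x² ÷ −3x² = −2. Subtract (−2)·D = 6x² + 2. Remainder: −6.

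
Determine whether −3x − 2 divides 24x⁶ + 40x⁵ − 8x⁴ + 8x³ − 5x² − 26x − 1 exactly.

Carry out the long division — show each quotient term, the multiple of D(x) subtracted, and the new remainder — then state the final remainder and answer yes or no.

Step 1: lead(24x⁶ + 40x⁵ − 8x⁴ + 8x³ − 5x² − 26x − 1) ÷ lead(D) = 24x⁶ ÷ −3x = −8x⁵. Subtract (−8x⁵)·D = 24x⁶ + 16x⁵. Remainder: 24x⁵ − 8x⁴ + 8x³ − 5x² − 26x − 1.
Step 2: lead(24x⁵ − 8x⁴ + 8x³ − 5x² − 26x − 1) ÷ lead(D) = 24x⁵ ÷ −3x = −8x⁴. Subtract (−8x⁴)·D = 24x⁵ + 16x⁴. Remainder: −24x⁴ + 8x³ − 5x² − 26x − 1.
Step 3: lead(−24x⁴ + 8x³ − 5x² − 26x − 1) ÷ lead(D) = −24x⁴ ÷ −3x = 8x³. Subtract (8x³)·D = −24x⁴ − 16x³. Remainder: 24x³ − 5x² − 26x − 1.
Step 4: lead(24x³ − 5x² − 26x − 1) ÷ lead(D) = 24x³ ÷ −3x = −8x². Subtract (−8x²)·D = 24x³ + 16x². Remainder: −21x² − 26x − 1.
Step 5: lead(−21x² − 26x − 1) ÷ lead(D) = −21x² ÷ −3x = 7x. Subtract (7x)·D = −21x² − 14x. Remainder: −12x − 1.
Step 6: lead(−12x − 1) ÷ lead(D) = −12x ÷ −3x = 4. Subtract (4)·D = −12x − 8. Remainder: 7.

R(x) = 7, so D(x) is not a factor of P(x). no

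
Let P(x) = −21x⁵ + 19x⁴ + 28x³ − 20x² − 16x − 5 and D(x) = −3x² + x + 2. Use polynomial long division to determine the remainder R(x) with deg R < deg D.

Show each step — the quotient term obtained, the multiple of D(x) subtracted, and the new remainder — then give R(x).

Step 1: lead(−21x⁵ + 19x⁴ + 28x³ − 20x² − 16x − 5) ÷ lead(D) = −21x⁵ ÷ −3x² = 7x³. Subtract (7x³)·D = −21x⁵ + 7x⁴ + 14x³. Remainder: 12x⁴ + 14x³ − 20x² − 16x − 5.
Step 2: lead(12x⁴ + 14x³ − 20x² − 16x − 5) ÷ lead(D) = 12x⁴ ÷ −3x² = −4x². Subtract (−4x²)·D = 12x⁴ − 4x³ − 8x². Remainder: 18x³ − 12x² − 16x − 5.
Step 3: lead(18x³ − 12x² − 16x − 5) ÷ lead(D) = 18x³ ÷ −3x² = −6x. Subtract (−6x)·D = 18x³ − 6x² − 12x. Remainder: −6x² − 4x − 5.
Step 4: lead(−6x² − 4x − 5) ÷ lead(D) = −6x² ÷ −3x² = 2. Subtract (2)·D = −6x² + 2x + 4. Remainder: −6x − 9.

R(x) = −6x − 9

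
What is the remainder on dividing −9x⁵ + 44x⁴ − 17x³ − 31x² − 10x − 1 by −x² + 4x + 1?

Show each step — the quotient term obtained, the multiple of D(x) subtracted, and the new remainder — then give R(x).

Step 1: lead(−9x⁵ + 44x⁴ − 17x³ − 31x² − 10x − 1) ÷ lead(D) = −9x⁵ ÷ −x² = 9x³. Subtract (9x³)·D = −9x⁵ + 36x⁴ + 9x³. Remainder: 8x⁴ − 26x³ − 31x² − 10x − 1.
Step 2: lead(8x⁴ − 26x³ − 31x² − 10x − 1) ÷ lead(D) = 8x⁴ ÷ −x² = −8x². Subtract (−8x²)·D = 8x⁴ − 32x³ − 8x². Remainder: 6x³ − 23x² − 10x − 1.
Step 3: lead(6x³ − 23x² − 10x − 1) ÷ lead(D) = 6x³ ÷ −x² = −6x. Subtract (−6x)·D = 6x³ − 24x² − 6x. Remainder: x² − 4x − 1.
Step 4: lead(x² − 4x − 1) ÷ lead(D) = x² ÷ −x² = −1. Subtract (−1)·D = x² − 4x − 1. Remainder: 0.

R(x) = 0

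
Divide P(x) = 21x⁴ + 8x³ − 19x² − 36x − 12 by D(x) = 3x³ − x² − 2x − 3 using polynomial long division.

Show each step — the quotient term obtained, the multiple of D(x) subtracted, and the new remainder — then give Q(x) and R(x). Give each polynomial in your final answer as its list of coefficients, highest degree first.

Q = [7, 5]; R = [-5, 3]

Step 1: lead(21x⁴ + 8x³ − 19x² − 36x − 12) ÷ lead(D) = 21x⁴ ÷ 3x³ = 7x. Subtract (7x)·D = 21x⁴ − 7x³ − 14x² − 21x. Remainder: 15x³ − 5x² − 15x − 12.
Step 2: lead(15x³ − 5x² − 15x − 12) ÷ lead(D) = 15x³ ÷ 3x³ = 5. Subtract (5)·D = 15x³ − 5x² − 10x − 15. Remainder: −5x + 3.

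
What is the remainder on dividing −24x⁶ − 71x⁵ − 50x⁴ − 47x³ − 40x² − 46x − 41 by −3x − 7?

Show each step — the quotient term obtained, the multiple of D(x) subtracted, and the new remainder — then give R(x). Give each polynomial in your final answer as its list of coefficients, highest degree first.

Step 1: lead(−24x⁶ − 71x⁵ − 50x⁴ − 47x³ − 40x² − 46x − 41) ÷ lead(D) = −24x⁶ ÷ −3x = 8x⁵. Subtract (8x⁵)·D = −24x⁶ − 56x⁵. Remainder: −15x⁵ − 50x⁴ − 47x³ − 40x² − 46x − 41.
Step 2: lead(−15x⁵ − 50x⁴ − 47x³ − 40x² − 46x − 41) ÷ lead(D) = −15x⁵ ÷ −3x = 5x⁴. Subtract (5x⁴)·D = −15x⁵ − 35x⁴. Remainder: −15x⁴ − 47x³ − 40x² − 46x − 41.
Step 3: lead(−15x⁴ − 47x³ − 40x² − 46x − 41) ÷ lead(D) = −15x⁴ ÷ −3x = 5x³. Subtract (5x³)·D = −15x⁴ − 35x³. Remainder: −12x³ − 40x² − 46x − 41.
Step 4: lead(−12x³ − 40x² − 46x − 41) ÷ lead(D) = −12x³ ÷ −3x = 4x². Subtract (4x²)·D = −12x³ − 28x². Remainder: −12x² − 46x − 41.
Step 5: lead(−12x² − 46x − 41) ÷ lead(D) = −12x² ÷ −3x = 4x. Subtract (4x)·D = −12x² − 28x. Remainder: −18x − 41.
Step 6: lead(−18x − 41) ÷ lead(D) = −18x ÷ −3x = 6. Subtract (6)·D = −18x − 42. Remainder: 1.

R = [1]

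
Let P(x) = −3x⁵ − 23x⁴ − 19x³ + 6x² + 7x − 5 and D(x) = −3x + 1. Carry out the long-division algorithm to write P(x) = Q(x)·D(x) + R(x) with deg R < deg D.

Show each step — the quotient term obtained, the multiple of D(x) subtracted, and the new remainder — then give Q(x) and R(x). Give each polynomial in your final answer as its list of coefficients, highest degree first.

Q = [1, 8, 9, 1, -2]; R = [-3]

Step 1: lead(−3x⁵ − 23x⁴ − 19x³ + 6x² + 7x − 5) ÷ lead(D) = −3x⁵ ÷ −3x = x⁴. Subtract (x⁴)·D = −3x⁵ + x⁴. Remainder: −24x⁴ − 19x³ + 6x² + 7x − 5.
Step 2: lead(−24x⁴ − 19x³ + 6x² + 7x − 5) ÷ lead(D) = −24x⁴ ÷ −3x = 8x³. Subtract (8x³)·D = −24x⁴ + 8x³. Remainder: −27x³ + 6x² + 7x − 5.
Step 3: lead(−27x³ + 6x² + 7x − 5) ÷ lead(D) = −27x³ ÷ −3x = 9x². Subtract (9x²)·D = −27x³ + 9x². Remainder: −3x² + 7x − 5.
Step 4: lead(−3x² + 7x − 5) ÷ lead(D) = −3x² ÷ −3x = x. Subtract (x)·D = −3x² + x. Remainder: 6x − 5.
Step 5: lead(6x − 5) ÷ lead(D) = 6x ÷ −3x = −2. Subtract (−2)·D = 6x − 2. Remainder: −3.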